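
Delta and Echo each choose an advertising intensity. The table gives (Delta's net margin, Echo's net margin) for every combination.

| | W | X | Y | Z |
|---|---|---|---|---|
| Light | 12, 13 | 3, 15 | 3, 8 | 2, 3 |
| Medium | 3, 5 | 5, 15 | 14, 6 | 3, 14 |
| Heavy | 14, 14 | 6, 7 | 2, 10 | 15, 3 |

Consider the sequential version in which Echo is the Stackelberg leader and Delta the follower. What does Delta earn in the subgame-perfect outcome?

Solve by backward induction (Echo leads).
- W: BR = Heavy, leader payoff 14.
- X: BR = Heavy, leader payoff 7.
- Y: BR = Medium, leader payoff 6.
- Z: BR = Heavy, leader payoff 3.
Among 14, 7, 6, 3, the best is 14 at W. Subgame-perfect outcome: (Heavy, W) with payoffs (14, 14).

14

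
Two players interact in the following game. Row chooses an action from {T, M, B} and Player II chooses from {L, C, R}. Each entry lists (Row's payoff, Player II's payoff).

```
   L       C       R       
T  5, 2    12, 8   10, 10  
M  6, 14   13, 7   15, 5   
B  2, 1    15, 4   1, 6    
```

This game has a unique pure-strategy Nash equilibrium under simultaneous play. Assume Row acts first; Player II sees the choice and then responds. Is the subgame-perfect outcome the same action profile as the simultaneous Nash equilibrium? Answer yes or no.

no

Work backward from Player II's decision.
- T → Player II plays R (best of 2, 8, 10); Row gets 10.
- M → Player II plays L (best of 14, 7, 5); Row gets 6.
- B → Player II plays R (best of 1, 4, 6); Row gets 1.
Maximizing over 10, 6, 1, Row chooses T. Subgame-perfect outcome: (T, R) with payoffs (10, 10).
For the simultaneous game, intersect best replies.
Row's best replies: L→M; C→B; R→M.
Player II's best replies: T→R; M→L; B→R.
Only (M, L) has each player best-responding; Nash payoffs (6, 14).
Sequential outcome (T, R) differs from the Nash profile (M, L).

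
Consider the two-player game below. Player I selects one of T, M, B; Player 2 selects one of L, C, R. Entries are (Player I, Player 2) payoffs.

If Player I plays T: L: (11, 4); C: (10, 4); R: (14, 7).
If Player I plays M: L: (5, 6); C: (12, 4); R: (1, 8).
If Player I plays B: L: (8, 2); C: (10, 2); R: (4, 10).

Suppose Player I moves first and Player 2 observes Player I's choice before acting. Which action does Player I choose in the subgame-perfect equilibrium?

Player 2 best-responds to each possible Player I move:
- T: BR = R, leader payoff 14.
- M: BR = R, leader payoff 1.
- B: BR = R, leader payoff 4.
Among 14, 1, 4, the best is 14 at T. Subgame-perfect outcome: (T, R) with payoffs (14, 7).

T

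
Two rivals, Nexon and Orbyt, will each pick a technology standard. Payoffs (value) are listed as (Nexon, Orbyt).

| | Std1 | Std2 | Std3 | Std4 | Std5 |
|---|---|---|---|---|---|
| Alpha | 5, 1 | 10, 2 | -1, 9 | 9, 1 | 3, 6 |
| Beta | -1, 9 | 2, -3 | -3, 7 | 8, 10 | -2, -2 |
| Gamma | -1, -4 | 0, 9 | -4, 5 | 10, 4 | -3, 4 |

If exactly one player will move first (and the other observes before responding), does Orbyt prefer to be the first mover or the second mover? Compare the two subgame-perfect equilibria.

If Nexon leads: Orbyt's best replies are Alpha→Std3, Beta→Std4, Gamma→Std2; Nexon's induced payoffs -1, 8, 0; outcome (Beta, Std4), payoffs (8, 10).
If Orbyt leads: Nexon's best replies are Std1→Alpha, Std2→Alpha, Std3→Alpha, Std4→Gamma, Std5→Alpha; Orbyt's induced payoffs 1, 2, 9, 4, 6; outcome (Alpha, Std3), payoffs (-1, 9).
Orbyt gets 9 moving first and 10 moving second, so Orbyt prefers to move second.

second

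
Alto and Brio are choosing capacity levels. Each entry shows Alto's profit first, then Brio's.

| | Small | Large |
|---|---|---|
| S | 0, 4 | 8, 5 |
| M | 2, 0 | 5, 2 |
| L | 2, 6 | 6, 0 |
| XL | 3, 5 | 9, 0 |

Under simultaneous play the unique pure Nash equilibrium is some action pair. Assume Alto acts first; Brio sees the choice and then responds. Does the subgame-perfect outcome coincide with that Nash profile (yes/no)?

no

Solve by backward induction (Alto leads).
- S: BR = Large, leader payoff 8.
- M: BR = Large, leader payoff 5.
- L: BR = Small, leader payoff 2.
- XL: BR = Small, leader payoff 3.
Maximizing over 8, 5, 2, 3, Alto chooses S. Subgame-perfect outcome: (S, Large) with payoffs (8, 5).
Under simultaneous play:
Alto's best replies: Small→XL; Large→XL.
Brio's best replies: S→Large; M→Large; L→Small; XL→Small.
Only (XL, Small) has each player best-responding; Nash payoffs (3, 5).
Sequential outcome (S, Large) differs from the Nash profile (XL, Small).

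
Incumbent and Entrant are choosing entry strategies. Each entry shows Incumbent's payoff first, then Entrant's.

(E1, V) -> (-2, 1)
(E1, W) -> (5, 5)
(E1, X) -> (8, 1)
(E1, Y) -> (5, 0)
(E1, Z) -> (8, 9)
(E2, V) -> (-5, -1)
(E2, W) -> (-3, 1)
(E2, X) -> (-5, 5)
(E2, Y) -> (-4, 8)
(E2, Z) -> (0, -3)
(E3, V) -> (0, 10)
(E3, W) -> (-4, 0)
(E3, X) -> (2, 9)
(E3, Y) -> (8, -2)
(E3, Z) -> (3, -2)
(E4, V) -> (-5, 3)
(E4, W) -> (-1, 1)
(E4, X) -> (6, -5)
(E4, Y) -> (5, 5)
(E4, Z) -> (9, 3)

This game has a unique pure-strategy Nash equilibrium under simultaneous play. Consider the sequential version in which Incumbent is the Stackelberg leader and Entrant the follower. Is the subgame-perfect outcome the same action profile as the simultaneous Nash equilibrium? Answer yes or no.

no

Entrant best-responds to each possible Incumbent move:
- E1: Entrant compares 1, 5, 1, 0, 9 and picks Z; Incumbent would get 8.
- E2: Entrant compares -1, 1, 5, 8, -3 and picks Y; Incumbent would get -4.
- E3: Entrant compares 10, 0, 9, -2, -2 and picks V; Incumbent would get 0.
- E4: Entrant compares 3, 1, -5, 5, 3 and picks Y; Incumbent would get 5.
Incumbent's induced payoffs are 8, -4, 0, 5, so Incumbent commits to E1. Subgame-perfect outcome: (E1, Z) with payoffs (8, 9).
Under simultaneous play:
Incumbent's best replies: V→E3; W→E1; X→E1; Y→E3; Z→E4.
Entrant's best replies: E1→Z; E2→Y; E3→V; E4→Y.
Only (E3, V) has each player best-responding; Nash payoffs (0, 10).
Sequential outcome (E1, Z) differs from the Nash profile (E3, V).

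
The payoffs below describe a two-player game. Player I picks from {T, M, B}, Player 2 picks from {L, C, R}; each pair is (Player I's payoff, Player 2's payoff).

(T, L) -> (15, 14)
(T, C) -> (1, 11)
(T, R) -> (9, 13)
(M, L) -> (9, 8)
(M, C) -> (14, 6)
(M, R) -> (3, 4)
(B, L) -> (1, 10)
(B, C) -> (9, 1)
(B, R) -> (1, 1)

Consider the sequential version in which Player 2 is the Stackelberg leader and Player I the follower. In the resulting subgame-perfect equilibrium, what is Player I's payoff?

15

Player I best-responds to each possible Player 2 move:
- L: BR = T, leader payoff 14.
- C: BR = M, leader payoff 6.
- R: BR = T, leader payoff 13.
Maximizing over 14, 6, 13, Player 2 chooses L. Subgame-perfect outcome: (T, L) with payoffs (15, 14).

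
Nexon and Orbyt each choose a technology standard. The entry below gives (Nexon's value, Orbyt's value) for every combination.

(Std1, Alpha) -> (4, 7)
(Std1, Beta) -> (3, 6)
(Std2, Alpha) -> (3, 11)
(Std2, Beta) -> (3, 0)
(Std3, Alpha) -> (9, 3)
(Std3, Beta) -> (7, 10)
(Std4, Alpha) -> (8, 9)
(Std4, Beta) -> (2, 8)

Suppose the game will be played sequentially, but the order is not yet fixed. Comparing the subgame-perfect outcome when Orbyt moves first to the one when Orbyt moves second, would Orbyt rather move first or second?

If Nexon leads: Orbyt's best replies are Std1→Alpha, Std2→Alpha, Std3→Beta, Std4→Alpha; Nexon's induced payoffs 4, 3, 7, 8; outcome (Std4, Alpha), payoffs (8, 9).
If Orbyt leads: Nexon's best replies are Alpha→Std3, Beta→Std3; Orbyt's induced payoffs 3, 10; outcome (Std3, Beta), payoffs (7, 10).
Orbyt gets 10 moving first and 9 moving second, so Orbyt prefers to move first.

first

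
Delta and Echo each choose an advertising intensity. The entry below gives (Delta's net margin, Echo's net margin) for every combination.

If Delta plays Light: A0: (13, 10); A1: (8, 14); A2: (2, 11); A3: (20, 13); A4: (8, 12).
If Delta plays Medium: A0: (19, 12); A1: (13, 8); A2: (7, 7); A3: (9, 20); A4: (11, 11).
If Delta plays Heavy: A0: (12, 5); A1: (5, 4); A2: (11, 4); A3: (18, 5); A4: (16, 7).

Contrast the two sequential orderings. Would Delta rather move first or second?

second

If Delta leads: Echo's best replies are Light→A1, Medium→A3, Heavy→A4; Delta's induced payoffs 8, 9, 16; outcome (Heavy, A4), payoffs (16, 7).
If Echo leads: Delta's best replies are A0→Medium, A1→Medium, A2→Heavy, A3→Light, A4→Heavy; Echo's induced payoffs 12, 8, 4, 13, 7; outcome (Light, A3), payoffs (20, 13).
Delta gets 16 moving first and 20 moving second, so Delta prefers to move second.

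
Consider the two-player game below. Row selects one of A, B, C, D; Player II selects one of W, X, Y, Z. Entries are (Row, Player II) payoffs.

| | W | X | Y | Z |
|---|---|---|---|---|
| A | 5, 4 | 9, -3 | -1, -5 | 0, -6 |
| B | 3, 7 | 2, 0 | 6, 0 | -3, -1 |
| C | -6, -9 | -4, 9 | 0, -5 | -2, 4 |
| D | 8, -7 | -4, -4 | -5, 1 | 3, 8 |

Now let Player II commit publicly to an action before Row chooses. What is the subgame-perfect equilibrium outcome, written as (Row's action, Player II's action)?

(D, Z)

Solve by backward induction (Player II leads).
- W: BR = D, leader payoff -7.
- X: BR = A, leader payoff -3.
- Y: BR = B, leader payoff 0.
- Z: BR = D, leader payoff 8.
Maximizing over -7, -3, 0, 8, Player II chooses Z. Subgame-perfect outcome: (D, Z) with payoffs (3, 8).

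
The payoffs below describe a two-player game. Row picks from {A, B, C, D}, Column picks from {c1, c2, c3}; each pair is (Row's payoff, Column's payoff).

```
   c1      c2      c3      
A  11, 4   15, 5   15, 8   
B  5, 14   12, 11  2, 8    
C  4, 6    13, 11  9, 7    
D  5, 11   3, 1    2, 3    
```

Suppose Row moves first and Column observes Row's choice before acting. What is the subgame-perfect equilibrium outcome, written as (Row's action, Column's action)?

Column best-responds to each possible Row move:
- A → Column plays c3 (best of 4, 5, 8); Row gets 15.
- B → Column plays c1 (best of 14, 11, 8); Row gets 5.
- C → Column plays c2 (best of 6, 11, 7); Row gets 13.
- D → Column plays c1 (best of 11, 1, 3); Row gets 5.
Among 15, 5, 13, 5, the best is 15 at A. Subgame-perfect outcome: (A, c3) with payoffs (15, 8).

(A, c3)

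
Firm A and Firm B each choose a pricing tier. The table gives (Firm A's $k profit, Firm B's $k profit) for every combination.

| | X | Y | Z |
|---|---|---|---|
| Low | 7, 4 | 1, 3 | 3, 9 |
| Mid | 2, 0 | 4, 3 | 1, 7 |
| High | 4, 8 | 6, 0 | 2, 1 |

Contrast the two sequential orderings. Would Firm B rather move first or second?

first

If Firm A leads: Firm B's best replies are Low→Z, Mid→Z, High→X; Firm A's induced payoffs 3, 1, 4; outcome (High, X), payoffs (4, 8).
If Firm B leads: Firm A's best replies are X→Low, Y→High, Z→Low; Firm B's induced payoffs 4, 0, 9; outcome (Low, Z), payoffs (3, 9).
Firm B gets 9 moving first and 8 moving second, so Firm B prefers to move first.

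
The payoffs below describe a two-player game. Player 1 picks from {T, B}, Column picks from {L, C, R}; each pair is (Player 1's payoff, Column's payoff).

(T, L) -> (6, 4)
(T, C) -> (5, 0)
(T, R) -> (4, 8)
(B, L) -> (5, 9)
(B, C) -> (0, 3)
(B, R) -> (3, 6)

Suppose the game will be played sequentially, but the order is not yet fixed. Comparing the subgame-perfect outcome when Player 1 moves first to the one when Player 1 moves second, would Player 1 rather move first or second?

first

If Player 1 leads: Column's best replies are T→R, B→L; Player 1's induced payoffs 4, 5; outcome (B, L), payoffs (5, 9).
If Column leads: Player 1's best replies are L→T, C→T, R→T; Column's induced payoffs 4, 0, 8; outcome (T, R), payoffs (4, 8).
Player 1 gets 5 moving first and 4 moving second, so Player 1 prefers to move first.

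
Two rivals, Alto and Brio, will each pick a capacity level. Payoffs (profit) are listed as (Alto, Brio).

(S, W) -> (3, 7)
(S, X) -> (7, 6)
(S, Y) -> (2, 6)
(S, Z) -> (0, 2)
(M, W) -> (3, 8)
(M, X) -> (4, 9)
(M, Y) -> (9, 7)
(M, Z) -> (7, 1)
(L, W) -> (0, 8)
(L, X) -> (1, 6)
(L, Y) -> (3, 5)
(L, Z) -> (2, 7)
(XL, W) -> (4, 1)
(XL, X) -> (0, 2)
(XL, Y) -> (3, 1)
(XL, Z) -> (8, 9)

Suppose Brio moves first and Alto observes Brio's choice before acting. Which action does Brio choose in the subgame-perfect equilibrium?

Z

Solve by backward induction (Brio leads).
- W: Alto compares 3, 3, 0, 4 and picks XL; Brio would get 1.
- X: Alto compares 7, 4, 1, 0 and picks S; Brio would get 6.
- Y: Alto compares 2, 9, 3, 3 and picks M; Brio would get 7.
- Z: Alto compares 0, 7, 2, 8 and picks XL; Brio would get 9.
Among 1, 6, 7, 9, the best is 9 at Z. Subgame-perfect outcome: (XL, Z) with payoffs (8, 9).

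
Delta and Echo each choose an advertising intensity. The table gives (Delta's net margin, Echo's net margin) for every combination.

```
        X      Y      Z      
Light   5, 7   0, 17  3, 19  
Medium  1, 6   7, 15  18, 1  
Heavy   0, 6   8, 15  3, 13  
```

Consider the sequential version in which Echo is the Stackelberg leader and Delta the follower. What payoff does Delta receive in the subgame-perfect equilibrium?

Work backward from Delta's decision.
- X → Delta plays Light (best of 5, 1, 0); Echo gets 7.
- Y → Delta plays Heavy (best of 0, 7, 8); Echo gets 15.
- Z → Delta plays Medium (best of 3, 18, 3); Echo gets 1.
Among 7, 15, 1, the best is 15 at Y. Subgame-perfect outcome: (Heavy, Y) with payoffs (8, 15).

8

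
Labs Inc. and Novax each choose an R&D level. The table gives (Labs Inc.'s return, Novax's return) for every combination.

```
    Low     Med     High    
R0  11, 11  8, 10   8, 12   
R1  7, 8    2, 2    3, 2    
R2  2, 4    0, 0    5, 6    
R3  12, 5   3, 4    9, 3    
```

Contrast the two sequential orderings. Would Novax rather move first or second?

first

If Labs Inc. leads: Novax's best replies are R0→High, R1→Low, R2→High, R3→Low; Labs Inc.'s induced payoffs 8, 7, 5, 12; outcome (R3, Low), payoffs (12, 5).
If Novax leads: Labs Inc.'s best replies are Low→R3, Med→R0, High→R3; Novax's induced payoffs 5, 10, 3; outcome (R0, Med), payoffs (8, 10).
Novax gets 10 moving first and 5 moving second, so Novax prefers to move first.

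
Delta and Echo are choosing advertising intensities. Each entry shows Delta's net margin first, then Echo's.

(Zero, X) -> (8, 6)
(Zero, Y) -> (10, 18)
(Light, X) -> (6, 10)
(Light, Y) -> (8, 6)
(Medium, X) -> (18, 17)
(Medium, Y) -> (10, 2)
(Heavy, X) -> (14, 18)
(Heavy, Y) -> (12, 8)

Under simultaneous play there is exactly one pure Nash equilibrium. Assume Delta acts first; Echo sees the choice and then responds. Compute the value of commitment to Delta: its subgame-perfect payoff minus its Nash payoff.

Work backward from Echo's decision.
- Zero → Echo plays Y (best of 6, 18); Delta gets 10.
- Light → Echo plays X (best of 10, 6); Delta gets 6.
- Medium → Echo plays X (best of 17, 2); Delta gets 18.
- Heavy → Echo plays X (best of 18, 8); Delta gets 14.
Among 10, 6, 18, 14, the best is 18 at Medium. Subgame-perfect outcome: (Medium, X) with payoffs (18, 17).
Now find the simultaneous Nash equilibrium.
Delta's best replies: X→Medium; Y→Heavy.
Echo's best replies: Zero→Y; Light→X; Medium→X; Heavy→X.
Only (Medium, X) has each player best-responding; Nash payoffs (18, 17).
Delta's commitment gain: 18 − 18 = 0.

0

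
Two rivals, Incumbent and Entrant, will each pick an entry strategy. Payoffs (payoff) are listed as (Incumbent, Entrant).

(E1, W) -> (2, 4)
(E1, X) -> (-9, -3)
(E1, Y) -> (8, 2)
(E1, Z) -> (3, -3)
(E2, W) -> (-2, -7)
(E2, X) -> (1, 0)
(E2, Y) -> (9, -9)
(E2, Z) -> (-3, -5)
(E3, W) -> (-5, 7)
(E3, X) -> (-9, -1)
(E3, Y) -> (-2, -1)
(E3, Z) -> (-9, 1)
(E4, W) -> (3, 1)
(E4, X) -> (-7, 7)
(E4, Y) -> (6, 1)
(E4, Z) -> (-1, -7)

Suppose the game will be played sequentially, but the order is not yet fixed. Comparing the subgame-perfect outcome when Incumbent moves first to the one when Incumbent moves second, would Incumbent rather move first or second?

If Incumbent leads: Entrant's best replies are E1→W, E2→X, E3→W, E4→X; Incumbent's induced payoffs 2, 1, -5, -7; outcome (E1, W), payoffs (2, 4).
If Entrant leads: Incumbent's best replies are W→E4, X→E2, Y→E2, Z→E1; Entrant's induced payoffs 1, 0, -9, -3; outcome (E4, W), payoffs (3, 1).
Incumbent gets 2 moving first and 3 moving second, so Incumbent prefers to move second.

second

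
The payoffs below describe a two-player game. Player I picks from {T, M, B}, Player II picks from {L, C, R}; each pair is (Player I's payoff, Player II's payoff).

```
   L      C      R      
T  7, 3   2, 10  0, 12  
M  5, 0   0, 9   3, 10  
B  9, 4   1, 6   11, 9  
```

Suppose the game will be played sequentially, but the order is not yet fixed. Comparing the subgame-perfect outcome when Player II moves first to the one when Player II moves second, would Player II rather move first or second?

first

If Player I leads: Player II's best replies are T→R, M→R, B→R; Player I's induced payoffs 0, 3, 11; outcome (B, R), payoffs (11, 9).
If Player II leads: Player I's best replies are L→B, C→T, R→B; Player II's induced payoffs 4, 10, 9; outcome (T, C), payoffs (2, 10).
Player II gets 10 moving first and 9 moving second, so Player II prefers to move first.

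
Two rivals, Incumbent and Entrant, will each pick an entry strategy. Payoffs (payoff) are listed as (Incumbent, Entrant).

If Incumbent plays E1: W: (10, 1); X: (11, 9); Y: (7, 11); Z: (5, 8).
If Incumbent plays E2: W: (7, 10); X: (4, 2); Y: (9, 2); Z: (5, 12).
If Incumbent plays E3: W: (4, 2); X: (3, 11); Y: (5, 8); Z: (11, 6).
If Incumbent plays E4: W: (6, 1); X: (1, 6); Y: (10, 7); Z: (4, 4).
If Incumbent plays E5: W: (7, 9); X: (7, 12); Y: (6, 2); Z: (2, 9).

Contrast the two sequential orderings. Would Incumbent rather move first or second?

second

If Incumbent leads: Entrant's best replies are E1→Y, E2→Z, E3→X, E4→Y, E5→X; Incumbent's induced payoffs 7, 5, 3, 10, 7; outcome (E4, Y), payoffs (10, 7).
If Entrant leads: Incumbent's best replies are W→E1, X→E1, Y→E4, Z→E3; Entrant's induced payoffs 1, 9, 7, 6; outcome (E1, X), payoffs (11, 9).
Incumbent gets 10 moving first and 11 moving second, so Incumbent prefers to move second.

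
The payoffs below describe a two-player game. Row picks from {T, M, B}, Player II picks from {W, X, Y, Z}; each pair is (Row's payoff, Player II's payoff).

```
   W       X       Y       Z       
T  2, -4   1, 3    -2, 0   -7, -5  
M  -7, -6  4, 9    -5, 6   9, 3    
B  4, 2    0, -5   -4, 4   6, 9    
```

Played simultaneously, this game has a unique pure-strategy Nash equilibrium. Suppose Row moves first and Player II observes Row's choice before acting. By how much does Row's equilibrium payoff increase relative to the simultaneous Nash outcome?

2

Solve by backward induction (Row leads).
- T: BR = X, leader payoff 1.
- M: BR = X, leader payoff 4.
- B: BR = Z, leader payoff 6.
Among 1, 4, 6, the best is 6 at B. Subgame-perfect outcome: (B, Z) with payoffs (6, 9).
Now find the simultaneous Nash equilibrium.
Row's best replies: W→B; X→M; Y→T; Z→M.
Player II's best replies: T→X; M→X; B→Z.
The unique mutual best reply is (M, X), giving (4, 9).
Row's commitment gain: 6 − 4 = 2.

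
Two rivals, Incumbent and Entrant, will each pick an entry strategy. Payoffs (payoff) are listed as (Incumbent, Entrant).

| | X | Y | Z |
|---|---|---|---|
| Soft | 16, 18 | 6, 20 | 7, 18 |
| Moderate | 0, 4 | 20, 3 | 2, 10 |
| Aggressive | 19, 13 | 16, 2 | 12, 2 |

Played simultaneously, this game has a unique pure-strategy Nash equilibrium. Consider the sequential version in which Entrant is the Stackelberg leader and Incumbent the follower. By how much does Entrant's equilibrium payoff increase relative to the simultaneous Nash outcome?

0

Incumbent best-responds to each possible Entrant move:
- X: Incumbent compares 16, 0, 19 and picks Aggressive; Entrant would get 13.
- Y: Incumbent compares 6, 20, 16 and picks Moderate; Entrant would get 3.
- Z: Incumbent compares 7, 2, 12 and picks Aggressive; Entrant would get 2.
Maximizing over 13, 3, 2, Entrant chooses X. Subgame-perfect outcome: (Aggressive, X) with payoffs (19, 13).
Under simultaneous play:
Incumbent's best replies: X→Aggressive; Y→Moderate; Z→Aggressive.
Entrant's best replies: Soft→Y; Moderate→Z; Aggressive→X.
Only (Aggressive, X) has each player best-responding; Nash payoffs (19, 13).
Entrant's commitment gain: 13 − 13 = 0.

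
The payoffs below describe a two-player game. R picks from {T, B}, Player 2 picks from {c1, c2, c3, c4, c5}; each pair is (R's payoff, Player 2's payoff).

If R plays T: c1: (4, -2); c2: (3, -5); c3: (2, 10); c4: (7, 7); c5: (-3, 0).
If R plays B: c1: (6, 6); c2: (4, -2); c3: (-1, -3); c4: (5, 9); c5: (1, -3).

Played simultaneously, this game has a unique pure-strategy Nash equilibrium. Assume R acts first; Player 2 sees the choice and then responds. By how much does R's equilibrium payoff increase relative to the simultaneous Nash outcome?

3

Player 2 best-responds to each possible R move:
- T: BR = c3, leader payoff 2.
- B: BR = c4, leader payoff 5.
R's induced payoffs are 2, 5, so R commits to B. Subgame-perfect outcome: (B, c4) with payoffs (5, 9).
For the simultaneous game, intersect best replies.
R's best replies: c1→B; c2→B; c3→T; c4→T; c5→B.
Player 2's best replies: T→c3; B→c4.
Only (T, c3) has each player best-responding; Nash payoffs (2, 10).
R's commitment gain: 5 − 2 = 3.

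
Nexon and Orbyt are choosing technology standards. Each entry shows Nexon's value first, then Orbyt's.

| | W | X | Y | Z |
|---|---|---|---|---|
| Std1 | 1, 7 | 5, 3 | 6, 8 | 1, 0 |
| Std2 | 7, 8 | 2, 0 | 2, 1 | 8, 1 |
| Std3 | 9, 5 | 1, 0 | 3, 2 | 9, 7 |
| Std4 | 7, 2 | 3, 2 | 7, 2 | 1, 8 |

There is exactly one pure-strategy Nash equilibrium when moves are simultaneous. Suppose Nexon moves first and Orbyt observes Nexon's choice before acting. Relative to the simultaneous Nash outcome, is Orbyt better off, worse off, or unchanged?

unchanged

Solve by backward induction (Nexon leads).
- Std1 → Orbyt plays Y (best of 7, 3, 8, 0); Nexon gets 6.
- Std2 → Orbyt plays W (best of 8, 0, 1, 1); Nexon gets 7.
- Std3 → Orbyt plays Z (best of 5, 0, 2, 7); Nexon gets 9.
- Std4 → Orbyt plays Z (best of 2, 2, 2, 8); Nexon gets 1.
Among 6, 7, 9, 1, the best is 9 at Std3. Subgame-perfect outcome: (Std3, Z) with payoffs (9, 7).
Under simultaneous play:
Nexon's best replies: W→Std3; X→Std1; Y→Std4; Z→Std3.
Orbyt's best replies: Std1→Y; Std2→W; Std3→Z; Std4→Z.
Only (Std3, Z) has each player best-responding; Nash payoffs (9, 7).
Orbyt earns 7 sequentially versus 7 at the Nash outcome: unchanged.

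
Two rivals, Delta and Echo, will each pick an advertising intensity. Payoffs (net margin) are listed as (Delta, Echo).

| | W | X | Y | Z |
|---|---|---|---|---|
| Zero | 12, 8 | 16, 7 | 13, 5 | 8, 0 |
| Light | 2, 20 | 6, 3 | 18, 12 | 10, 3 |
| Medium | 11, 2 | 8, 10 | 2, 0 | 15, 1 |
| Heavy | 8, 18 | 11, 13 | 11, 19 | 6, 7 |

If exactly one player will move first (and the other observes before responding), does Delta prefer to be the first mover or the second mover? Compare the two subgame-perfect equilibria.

If Delta leads: Echo's best replies are Zero→W, Light→W, Medium→X, Heavy→Y; Delta's induced payoffs 12, 2, 8, 11; outcome (Zero, W), payoffs (12, 8).
If Echo leads: Delta's best replies are W→Zero, X→Zero, Y→Light, Z→Medium; Echo's induced payoffs 8, 7, 12, 1; outcome (Light, Y), payoffs (18, 12).
Delta gets 12 moving first and 18 moving second, so Delta prefers to move second.

second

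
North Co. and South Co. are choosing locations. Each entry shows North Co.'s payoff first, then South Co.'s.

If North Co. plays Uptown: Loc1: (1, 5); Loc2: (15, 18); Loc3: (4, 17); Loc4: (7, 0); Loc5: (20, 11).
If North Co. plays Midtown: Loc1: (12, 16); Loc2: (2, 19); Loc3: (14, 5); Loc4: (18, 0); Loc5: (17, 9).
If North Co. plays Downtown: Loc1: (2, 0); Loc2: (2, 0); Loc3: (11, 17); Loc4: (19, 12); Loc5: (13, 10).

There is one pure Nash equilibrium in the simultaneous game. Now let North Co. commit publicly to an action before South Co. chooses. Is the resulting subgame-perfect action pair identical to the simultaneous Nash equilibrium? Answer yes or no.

South Co. best-responds to each possible North Co. move:
- Uptown: South Co. compares 5, 18, 17, 0, 11 and picks Loc2; North Co. would get 15.
- Midtown: South Co. compares 16, 19, 5, 0, 9 and picks Loc2; North Co. would get 2.
- Downtown: South Co. compares 0, 0, 17, 12, 10 and picks Loc3; North Co. would get 11.
Among 15, 2, 11, the best is 15 at Uptown. Subgame-perfect outcome: (Uptown, Loc2) with payoffs (15, 18).
Under simultaneous play:
North Co.'s best replies: Loc1→Midtown; Loc2→Uptown; Loc3→Midtown; Loc4→Downtown; Loc5→Uptown.
South Co.'s best replies: Uptown→Loc2; Midtown→Loc2; Downtown→Loc3.
The unique mutual best reply is (Uptown, Loc2), giving (15, 18).
Sequential outcome (Uptown, Loc2) coincides with the Nash profile (Uptown, Loc2).

yes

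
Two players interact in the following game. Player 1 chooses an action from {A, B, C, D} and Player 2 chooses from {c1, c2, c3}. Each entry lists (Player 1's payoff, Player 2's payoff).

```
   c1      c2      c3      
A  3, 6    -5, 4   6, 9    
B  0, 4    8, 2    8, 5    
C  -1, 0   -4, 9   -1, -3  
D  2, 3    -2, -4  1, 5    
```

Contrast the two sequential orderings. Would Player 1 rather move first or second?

If Player 1 leads: Player 2's best replies are A→c3, B→c3, C→c2, D→c3; Player 1's induced payoffs 6, 8, -4, 1; outcome (B, c3), payoffs (8, 5).
If Player 2 leads: Player 1's best replies are c1→A, c2→B, c3→B; Player 2's induced payoffs 6, 2, 5; outcome (A, c1), payoffs (3, 6).
Player 1 gets 8 moving first and 3 moving second, so Player 1 prefers to move first.

first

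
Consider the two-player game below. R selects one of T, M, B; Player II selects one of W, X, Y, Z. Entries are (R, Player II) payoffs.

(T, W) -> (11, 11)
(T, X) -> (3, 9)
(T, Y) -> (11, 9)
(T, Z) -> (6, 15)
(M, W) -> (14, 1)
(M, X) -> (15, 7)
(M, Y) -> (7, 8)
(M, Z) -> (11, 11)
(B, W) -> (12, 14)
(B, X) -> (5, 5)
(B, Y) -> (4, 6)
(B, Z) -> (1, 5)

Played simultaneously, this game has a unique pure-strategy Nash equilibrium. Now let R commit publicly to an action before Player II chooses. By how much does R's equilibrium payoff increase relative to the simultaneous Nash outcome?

1

Work backward from Player II's decision.
- T → Player II plays Z (best of 11, 9, 9, 15); R gets 6.
- M → Player II plays Z (best of 1, 7, 8, 11); R gets 11.
- B → Player II plays W (best of 14, 5, 6, 5); R gets 12.
Maximizing over 6, 11, 12, R chooses B. Subgame-perfect outcome: (B, W) with payoffs (12, 14).
For the simultaneous game, intersect best replies.
R's best replies: W→M; X→M; Y→T; Z→M.
Player II's best replies: T→Z; M→Z; B→W.
The unique mutual best reply is (M, Z), giving (11, 11).
R's commitment gain: 12 − 11 = 1.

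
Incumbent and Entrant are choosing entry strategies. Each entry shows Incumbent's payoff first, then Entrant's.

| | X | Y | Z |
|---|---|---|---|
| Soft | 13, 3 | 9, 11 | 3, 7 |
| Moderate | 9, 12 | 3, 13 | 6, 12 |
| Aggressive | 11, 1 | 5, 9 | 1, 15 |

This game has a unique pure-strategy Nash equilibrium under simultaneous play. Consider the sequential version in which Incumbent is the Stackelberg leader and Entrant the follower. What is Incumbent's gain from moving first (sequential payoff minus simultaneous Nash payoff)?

Solve by backward induction (Incumbent leads).
- Soft: Entrant compares 3, 11, 7 and picks Y; Incumbent would get 9.
- Moderate: Entrant compares 12, 13, 12 and picks Y; Incumbent would get 3.
- Aggressive: Entrant compares 1, 9, 15 and picks Z; Incumbent would get 1.
Maximizing over 9, 3, 1, Incumbent chooses Soft. Subgame-perfect outcome: (Soft, Y) with payoffs (9, 11).
Now find the simultaneous Nash equilibrium.
Incumbent's best replies: X→Soft; Y→Soft; Z→Moderate.
Entrant's best replies: Soft→Y; Moderate→Y; Aggressive→Z.
The unique mutual best reply is (Soft, Y), giving (9, 11).
Incumbent's commitment gain: 9 − 9 = 0.

0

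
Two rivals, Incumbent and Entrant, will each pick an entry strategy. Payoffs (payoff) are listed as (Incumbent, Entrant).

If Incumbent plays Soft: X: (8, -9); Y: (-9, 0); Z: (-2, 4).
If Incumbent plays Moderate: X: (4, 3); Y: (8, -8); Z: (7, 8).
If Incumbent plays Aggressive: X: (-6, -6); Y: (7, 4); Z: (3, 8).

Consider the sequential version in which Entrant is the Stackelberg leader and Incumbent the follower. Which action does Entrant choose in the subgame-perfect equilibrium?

Work backward from Incumbent's decision.
- X: BR = Soft, leader payoff -9.
- Y: BR = Moderate, leader payoff -8.
- Z: BR = Moderate, leader payoff 8.
Maximizing over -9, -8, 8, Entrant chooses Z. Subgame-perfect outcome: (Moderate, Z) with payoffs (7, 8).

Z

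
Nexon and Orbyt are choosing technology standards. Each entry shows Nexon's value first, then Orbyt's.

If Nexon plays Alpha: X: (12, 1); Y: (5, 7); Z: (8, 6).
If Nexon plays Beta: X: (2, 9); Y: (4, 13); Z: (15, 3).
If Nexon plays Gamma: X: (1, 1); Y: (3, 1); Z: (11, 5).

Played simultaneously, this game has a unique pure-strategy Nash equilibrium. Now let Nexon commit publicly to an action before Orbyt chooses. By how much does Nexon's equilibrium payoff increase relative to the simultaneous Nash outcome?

6

Solve by backward induction (Nexon leads).
- Alpha: Orbyt compares 1, 7, 6 and picks Y; Nexon would get 5.
- Beta: Orbyt compares 9, 13, 3 and picks Y; Nexon would get 4.
- Gamma: Orbyt compares 1, 1, 5 and picks Z; Nexon would get 11.
Nexon's induced payoffs are 5, 4, 11, so Nexon commits to Gamma. Subgame-perfect outcome: (Gamma, Z) with payoffs (11, 5).
Now find the simultaneous Nash equilibrium.
Nexon's best replies: X→Alpha; Y→Alpha; Z→Beta.
Orbyt's best replies: Alpha→Y; Beta→Y; Gamma→Z.
Only (Alpha, Y) has each player best-responding; Nash payoffs (5, 7).
Nexon's commitment gain: 11 − 5 = 6.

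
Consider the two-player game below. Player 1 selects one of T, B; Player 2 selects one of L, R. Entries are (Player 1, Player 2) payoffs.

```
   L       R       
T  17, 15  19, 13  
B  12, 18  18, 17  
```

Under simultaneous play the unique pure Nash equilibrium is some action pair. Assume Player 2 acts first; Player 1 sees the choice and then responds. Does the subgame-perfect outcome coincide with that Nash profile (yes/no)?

yes

Solve by backward induction (Player 2 leads).
- L: Player 1 compares 17, 12 and picks T; Player 2 would get 15.
- R: Player 1 compares 19, 18 and picks T; Player 2 would get 13.
Among 15, 13, the best is 15 at L. Subgame-perfect outcome: (T, L) with payoffs (17, 15).
Under simultaneous play:
Player 1's best replies: L→T; R→T.
Player 2's best replies: T→L; B→L.
Only (T, L) has each player best-responding; Nash payoffs (17, 15).
Sequential outcome (T, L) coincides with the Nash profile (T, L).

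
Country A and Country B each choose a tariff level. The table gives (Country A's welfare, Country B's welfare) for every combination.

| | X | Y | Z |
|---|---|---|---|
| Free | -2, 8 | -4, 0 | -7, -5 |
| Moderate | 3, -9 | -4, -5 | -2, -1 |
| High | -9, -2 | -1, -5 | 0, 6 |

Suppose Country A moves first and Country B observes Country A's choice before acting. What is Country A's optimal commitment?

High

Solve by backward induction (Country A leads).
- Free → Country B plays X (best of 8, 0, -5); Country A gets -2.
- Moderate → Country B plays Z (best of -9, -5, -1); Country A gets -2.
- High → Country B plays Z (best of -2, -5, 6); Country A gets 0.
Maximizing over -2, -2, 0, Country A chooses High. Subgame-perfect outcome: (High, Z) with payoffs (0, 6).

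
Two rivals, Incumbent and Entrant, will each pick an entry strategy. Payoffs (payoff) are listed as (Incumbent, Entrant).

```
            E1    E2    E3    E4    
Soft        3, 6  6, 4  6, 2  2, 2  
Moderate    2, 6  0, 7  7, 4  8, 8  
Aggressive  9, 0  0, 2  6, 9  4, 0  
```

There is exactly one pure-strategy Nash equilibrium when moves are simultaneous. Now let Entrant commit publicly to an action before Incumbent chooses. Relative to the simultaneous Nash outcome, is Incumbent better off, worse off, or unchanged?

unchanged

Incumbent best-responds to each possible Entrant move:
- E1 → Incumbent plays Aggressive (best of 3, 2, 9); Entrant gets 0.
- E2 → Incumbent plays Soft (best of 6, 0, 0); Entrant gets 4.
- E3 → Incumbent plays Moderate (best of 6, 7, 6); Entrant gets 4.
- E4 → Incumbent plays Moderate (best of 2, 8, 4); Entrant gets 8.
Among 0, 4, 4, 8, the best is 8 at E4. Subgame-perfect outcome: (Moderate, E4) with payoffs (8, 8).
Now find the simultaneous Nash equilibrium.
Incumbent's best replies: E1→Aggressive; E2→Soft; E3→Moderate; E4→Moderate.
Entrant's best replies: Soft→E1; Moderate→E4; Aggressive→E3.
The unique mutual best reply is (Moderate, E4), giving (8, 8).
Incumbent earns 8 sequentially versus 8 at the Nash outcome: unchanged.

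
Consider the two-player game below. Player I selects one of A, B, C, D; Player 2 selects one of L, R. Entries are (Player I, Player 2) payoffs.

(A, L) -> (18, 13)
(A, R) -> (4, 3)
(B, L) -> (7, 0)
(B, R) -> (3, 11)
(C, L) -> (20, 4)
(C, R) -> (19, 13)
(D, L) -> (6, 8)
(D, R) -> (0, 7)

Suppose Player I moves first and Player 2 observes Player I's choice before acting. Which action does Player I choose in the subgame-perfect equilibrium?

Work backward from Player 2's decision.
- A: BR = L, leader payoff 18.
- B: BR = R, leader payoff 3.
- C: BR = R, leader payoff 19.
- D: BR = L, leader payoff 6.
Maximizing over 18, 3, 19, 6, Player I chooses C. Subgame-perfect outcome: (C, R) with payoffs (19, 13).

C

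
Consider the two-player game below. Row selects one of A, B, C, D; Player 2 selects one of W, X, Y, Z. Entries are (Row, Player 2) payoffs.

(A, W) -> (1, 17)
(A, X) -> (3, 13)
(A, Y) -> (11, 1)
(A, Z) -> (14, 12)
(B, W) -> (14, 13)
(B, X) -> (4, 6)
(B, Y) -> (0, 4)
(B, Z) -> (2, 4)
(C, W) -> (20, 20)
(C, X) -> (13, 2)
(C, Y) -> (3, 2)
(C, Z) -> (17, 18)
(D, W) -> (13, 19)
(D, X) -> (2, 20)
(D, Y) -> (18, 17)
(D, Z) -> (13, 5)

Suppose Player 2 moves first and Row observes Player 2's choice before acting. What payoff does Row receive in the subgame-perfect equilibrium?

Work backward from Row's decision.
- W: BR = C, leader payoff 20.
- X: BR = C, leader payoff 2.
- Y: BR = D, leader payoff 17.
- Z: BR = C, leader payoff 18.
Player 2's induced payoffs are 20, 2, 17, 18, so Player 2 commits to W. Subgame-perfect outcome: (C, W) with payoffs (20, 20).

20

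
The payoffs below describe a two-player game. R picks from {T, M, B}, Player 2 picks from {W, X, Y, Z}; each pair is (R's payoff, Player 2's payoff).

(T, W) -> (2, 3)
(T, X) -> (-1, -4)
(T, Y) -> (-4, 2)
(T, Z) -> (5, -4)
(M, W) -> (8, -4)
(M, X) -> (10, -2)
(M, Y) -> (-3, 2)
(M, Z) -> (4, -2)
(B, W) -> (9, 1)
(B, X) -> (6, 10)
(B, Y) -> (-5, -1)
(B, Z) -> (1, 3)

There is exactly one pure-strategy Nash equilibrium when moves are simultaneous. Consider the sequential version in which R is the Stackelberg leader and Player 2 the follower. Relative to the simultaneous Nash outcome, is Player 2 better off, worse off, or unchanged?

better off

Backward induction with R moving first.
- T: Player 2 compares 3, -4, 2, -4 and picks W; R would get 2.
- M: Player 2 compares -4, -2, 2, -2 and picks Y; R would get -3.
- B: Player 2 compares 1, 10, -1, 3 and picks X; R would get 6.
Among 2, -3, 6, the best is 6 at B. Subgame-perfect outcome: (B, X) with payoffs (6, 10).
For the simultaneous game, intersect best replies.
R's best replies: W→B; X→M; Y→M; Z→T.
Player 2's best replies: T→W; M→Y; B→X.
The unique mutual best reply is (M, Y), giving (-3, 2).
Player 2 earns 10 sequentially versus 2 at the Nash outcome: better off.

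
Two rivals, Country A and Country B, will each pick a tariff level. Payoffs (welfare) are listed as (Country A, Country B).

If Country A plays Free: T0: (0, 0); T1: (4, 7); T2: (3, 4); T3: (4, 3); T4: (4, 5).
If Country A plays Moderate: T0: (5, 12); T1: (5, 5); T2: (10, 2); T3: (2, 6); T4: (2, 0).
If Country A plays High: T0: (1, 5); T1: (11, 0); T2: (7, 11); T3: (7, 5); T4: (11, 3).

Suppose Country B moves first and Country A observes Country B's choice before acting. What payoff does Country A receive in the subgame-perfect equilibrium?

Country A best-responds to each possible Country B move:
- T0: BR = Moderate, leader payoff 12.
- T1: BR = High, leader payoff 0.
- T2: BR = Moderate, leader payoff 2.
- T3: BR = High, leader payoff 5.
- T4: BR = High, leader payoff 3.
Among 12, 0, 2, 5, 3, the best is 12 at T0. Subgame-perfect outcome: (Moderate, T0) with payoffs (5, 12).

5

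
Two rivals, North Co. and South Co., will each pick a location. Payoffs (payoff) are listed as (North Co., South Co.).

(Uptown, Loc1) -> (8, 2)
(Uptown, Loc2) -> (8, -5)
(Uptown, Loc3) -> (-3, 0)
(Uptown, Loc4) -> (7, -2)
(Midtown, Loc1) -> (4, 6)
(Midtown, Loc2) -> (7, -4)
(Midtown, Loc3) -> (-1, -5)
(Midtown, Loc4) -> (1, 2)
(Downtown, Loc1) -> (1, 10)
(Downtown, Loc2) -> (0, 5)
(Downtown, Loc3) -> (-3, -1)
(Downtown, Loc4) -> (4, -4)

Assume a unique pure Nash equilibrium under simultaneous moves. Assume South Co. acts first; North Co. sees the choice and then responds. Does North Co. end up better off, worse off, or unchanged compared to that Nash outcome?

Work backward from North Co.'s decision.
- Loc1 → North Co. plays Uptown (best of 8, 4, 1); South Co. gets 2.
- Loc2 → North Co. plays Uptown (best of 8, 7, 0); South Co. gets -5.
- Loc3 → North Co. plays Midtown (best of -3, -1, -3); South Co. gets -5.
- Loc4 → North Co. plays Uptown (best of 7, 1, 4); South Co. gets -2.
Among 2, -5, -5, -2, the best is 2 at Loc1. Subgame-perfect outcome: (Uptown, Loc1) with payoffs (8, 2).
For the simultaneous game, intersect best replies.
North Co.'s best replies: Loc1→Uptown; Loc2→Uptown; Loc3→Midtown; Loc4→Uptown.
South Co.'s best replies: Uptown→Loc1; Midtown→Loc1; Downtown→Loc1.
The unique mutual best reply is (Uptown, Loc1), giving (8, 2).
North Co. earns 8 sequentially versus 8 at the Nash outcome: unchanged.

unchanged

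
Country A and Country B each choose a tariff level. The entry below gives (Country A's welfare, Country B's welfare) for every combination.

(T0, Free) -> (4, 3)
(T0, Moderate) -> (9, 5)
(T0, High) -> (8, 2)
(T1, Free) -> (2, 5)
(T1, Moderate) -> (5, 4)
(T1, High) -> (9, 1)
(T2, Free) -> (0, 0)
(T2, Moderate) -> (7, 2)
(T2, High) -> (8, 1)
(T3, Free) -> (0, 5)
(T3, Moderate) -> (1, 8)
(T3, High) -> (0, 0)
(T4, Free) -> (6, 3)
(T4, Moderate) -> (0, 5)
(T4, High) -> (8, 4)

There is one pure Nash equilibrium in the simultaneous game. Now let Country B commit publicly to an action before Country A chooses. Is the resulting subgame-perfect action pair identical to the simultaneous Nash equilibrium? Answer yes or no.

Country A best-responds to each possible Country B move:
- Free: Country A compares 4, 2, 0, 0, 6 and picks T4; Country B would get 3.
- Moderate: Country A compares 9, 5, 7, 1, 0 and picks T0; Country B would get 5.
- High: Country A compares 8, 9, 8, 0, 8 and picks T1; Country B would get 1.
Among 3, 5, 1, the best is 5 at Moderate. Subgame-perfect outcome: (T0, Moderate) with payoffs (9, 5).
Now find the simultaneous Nash equilibrium.
Country A's best replies: Free→T4; Moderate→T0; High→T1.
Country B's best replies: T0→Moderate; T1→Free; T2→Moderate; T3→Moderate; T4→Moderate.
The unique mutual best reply is (T0, Moderate), giving (9, 5).
Sequential outcome (T0, Moderate) coincides with the Nash profile (T0, Moderate).

yes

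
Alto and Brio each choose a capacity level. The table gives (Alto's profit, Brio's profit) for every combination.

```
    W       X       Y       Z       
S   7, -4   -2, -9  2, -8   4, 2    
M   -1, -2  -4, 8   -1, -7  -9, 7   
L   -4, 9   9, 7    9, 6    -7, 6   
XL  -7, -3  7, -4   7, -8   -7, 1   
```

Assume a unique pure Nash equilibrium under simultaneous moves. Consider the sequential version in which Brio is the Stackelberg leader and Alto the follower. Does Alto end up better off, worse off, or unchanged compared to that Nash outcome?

Backward induction with Brio moving first.
- W: BR = S, leader payoff -4.
- X: BR = L, leader payoff 7.
- Y: BR = L, leader payoff 6.
- Z: BR = S, leader payoff 2.
Maximizing over -4, 7, 6, 2, Brio chooses X. Subgame-perfect outcome: (L, X) with payoffs (9, 7).
For the simultaneous game, intersect best replies.
Alto's best replies: W→S; X→L; Y→L; Z→S.
Brio's best replies: S→Z; M→X; L→W; XL→Z.
The unique mutual best reply is (S, Z), giving (4, 2).
Alto earns 9 sequentially versus 4 at the Nash outcome: better off.

better off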